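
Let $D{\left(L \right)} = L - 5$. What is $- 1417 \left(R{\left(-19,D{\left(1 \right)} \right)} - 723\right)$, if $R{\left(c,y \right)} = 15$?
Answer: $1003236$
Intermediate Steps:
$D{\left(L \right)} = -5 + L$
$- 1417 \left(R{\left(-19,D{\left(1 \right)} \right)} - 723\right) = - 1417 \left(15 - 723\right) = \left(-1417\right) \left(-708\right) = 1003236$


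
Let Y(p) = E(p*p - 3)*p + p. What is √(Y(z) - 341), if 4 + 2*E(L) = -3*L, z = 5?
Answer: I*√511 ≈ 22.605*I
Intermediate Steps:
E(L) = -2 - 3*L/2 (E(L) = -2 + (-3*L)/2 = -2 - 3*L/2)
Y(p) = p + p*(5/2 - 3*p²/2) (Y(p) = (-2 - 3*(p*p - 3)/2)*p + p = (-2 - 3*(p² - 3)/2)*p + p = (-2 - 3*(-3 + p²)/2)*p + p = (-2 + (9/2 - 3*p²/2))*p + p = (5/2 - 3*p²/2)*p + p = p*(5/2 - 3*p²/2) + p = p + p*(5/2 - 3*p²/2))
√(Y(z) - 341) = √((½)*5*(7 - 3*5²) - 341) = √((½)*5*(7 - 3*25) - 341) = √((½)*5*(7 - 75) - 341) = √((½)*5*(-68) - 341) = √(-170 - 341) = √(-511) = I*√511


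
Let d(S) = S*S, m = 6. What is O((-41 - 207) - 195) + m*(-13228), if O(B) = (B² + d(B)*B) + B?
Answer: -86821869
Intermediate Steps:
d(S) = S²
O(B) = B + B² + B³ (O(B) = (B² + B²*B) + B = (B² + B³) + B = B + B² + B³)
O((-41 - 207) - 195) + m*(-13228) = ((-41 - 207) - 195)*(1 + ((-41 - 207) - 195) + ((-41 - 207) - 195)²) + 6*(-13228) = (-248 - 195)*(1 + (-248 - 195) + (-248 - 195)²) - 79368 = -443*(1 - 443 + (-443)²) - 79368 = -443*(1 - 443 + 196249) - 79368 = -443*195807 - 79368 = -86742501 - 79368 = -86821869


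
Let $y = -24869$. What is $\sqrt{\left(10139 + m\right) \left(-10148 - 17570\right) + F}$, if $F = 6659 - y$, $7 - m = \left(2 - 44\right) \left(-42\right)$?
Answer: $2 i \sqrt{58075187} \approx 15241.0 i$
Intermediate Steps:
$m = -1757$ ($m = 7 - \left(2 - 44\right) \left(-42\right) = 7 - \left(-42\right) \left(-42\right) = 7 - 1764 = -1757$)
$F = 31528$ ($F = 6659 - -24869 = 6659 + 24869 = 31528$)
$\sqrt{\left(10139 + m\right) \left(-10148 - 17570\right) + F} = \sqrt{\left(10139 - 1757\right) \left(-10148 - 17570\right) + 31528} = \sqrt{8382 \left(-27718\right) + 31528} = \sqrt{-232332276 + 31528} = \sqrt{-232300748} = 2 i \sqrt{58075187}$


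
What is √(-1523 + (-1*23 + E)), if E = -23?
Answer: I*√1569 ≈ 39.611*I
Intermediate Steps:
√(-1523 + (-1*23 + E)) = √(-1523 + (-1*23 - 23)) = √(-1523 + (-23 - 23)) = √(-1523 - 46) = √(-1569) = I*√1569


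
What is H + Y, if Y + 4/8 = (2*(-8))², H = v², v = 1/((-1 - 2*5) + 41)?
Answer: 229951/900 ≈ 255.50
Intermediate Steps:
v = 1/30 (v = 1/((-1 - 10) + 41) = 1/(-11 + 41) = 1/30 ≈ 0.033333)
H = 1/900 (H = (1/30)² = 1/900 ≈ 0.0011111)
Y = 511/2 (Y = -½ + (2*(-8))² = -½ + (-16)² = -½ + 256 = 511/2 ≈ 255.50)
H + Y = 1/900 + 511/2 = 229951/900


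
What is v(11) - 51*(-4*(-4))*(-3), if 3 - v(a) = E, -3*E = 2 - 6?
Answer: 7349/3 ≈ 2449.7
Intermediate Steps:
E = 4/3 (E = -(2 - 6)/3 = -⅓*(-4) = 4/3 ≈ 1.3333)
v(a) = 5/3 (v(a) = 3 - 1*4/3 = 3 - 4/3 = 5/3)
v(11) - 51*(-4*(-4))*(-3) = 5/3 - 51*(-4*(-4))*(-3) = 5/3 - 816*(-3) = 5/3 - 51*(-48) = 5/3 + 2448 = 7349/3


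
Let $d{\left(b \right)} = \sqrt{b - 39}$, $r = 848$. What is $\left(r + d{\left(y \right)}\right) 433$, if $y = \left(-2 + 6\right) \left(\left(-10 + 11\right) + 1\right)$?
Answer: $367184 + 433 i \sqrt{31} \approx 3.6718 \cdot 10^{5} + 2410.8 i$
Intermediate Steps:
$y = 8$ ($y = 4 \left(1 + 1\right) = 4 \cdot 2 = 8$)
$d{\left(b \right)} = \sqrt{-39 + b}$
$\left(r + d{\left(y \right)}\right) 433 = \left(848 + \sqrt{-39 + 8}\right) 433 = \left(848 + \sqrt{-31}\right) 433 = \left(848 + i \sqrt{31}\right) 433 = 367184 + 433 i \sqrt{31}$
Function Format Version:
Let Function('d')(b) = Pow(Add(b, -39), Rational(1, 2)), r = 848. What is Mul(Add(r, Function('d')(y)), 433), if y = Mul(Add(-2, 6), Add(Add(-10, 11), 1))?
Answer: Add(367184, Mul(433, I, Pow(31, Rational(1, 2)))) ≈ Add(3.6718e+5, Mul(2410.8, I))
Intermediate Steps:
y = 8 (y = Mul(4, Add(1, 1)) = Mul(4, 2) = 8)
Function('d')(b) = Pow(Add(-39, b), Rational(1, 2))
Mul(Add(r, Function('d')(y)), 433) = Mul(Add(848, Pow(Add(-39, 8), Rational(1, 2))), 433) = Mul(Add(848, Pow(-31, Rational(1, 2))), 433) = Mul(Add(848, Mul(I, Pow(31, Rational(1, 2)))), 433) = Add(367184, Mul(433, I, Pow(31, Rational(1, 2))))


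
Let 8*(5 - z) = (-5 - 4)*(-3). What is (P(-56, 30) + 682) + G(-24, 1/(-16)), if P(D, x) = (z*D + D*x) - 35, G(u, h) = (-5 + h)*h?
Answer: -287663/256 ≈ -1123.7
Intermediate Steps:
z = 13/8 (z = 5 - (-5 - 4)*(-3)/8 = 5 - (-9)*(-3)/8 = 5 - ⅛*27 = 5 - 27/8 = 13/8 ≈ 1.6250)
G(u, h) = h*(-5 + h)
P(D, x) = -35 + 13*D/8 + D*x (P(D, x) = (13*D/8 + D*x) - 35 = -35 + 13*D/8 + D*x)
(P(-56, 30) + 682) + G(-24, 1/(-16)) = ((-35 + (13/8)*(-56) - 56*30) + 682) + (-5 + 1/(-16))/(-16) = ((-35 - 91 - 1680) + 682) - (-5 - 1/16)/16 = (-1806 + 682) - 1/16*(-81/16) = -1124 + 81/256 = -287663/256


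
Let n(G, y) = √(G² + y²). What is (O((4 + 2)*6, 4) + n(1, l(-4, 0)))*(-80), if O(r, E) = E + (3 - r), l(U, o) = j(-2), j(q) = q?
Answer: 2320 - 80*√5 ≈ 2141.1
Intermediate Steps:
l(U, o) = -2
O(r, E) = 3 + E - r
(O((4 + 2)*6, 4) + n(1, l(-4, 0)))*(-80) = ((3 + 4 - (4 + 2)*6) + √(1² + (-2)²))*(-80) = ((3 + 4 - 6*6) + √(1 + 4))*(-80) = ((3 + 4 - 1*36) + √5)*(-80) = ((3 + 4 - 36) + √5)*(-80) = (-29 + √5)*(-80) = 2320 - 80*√5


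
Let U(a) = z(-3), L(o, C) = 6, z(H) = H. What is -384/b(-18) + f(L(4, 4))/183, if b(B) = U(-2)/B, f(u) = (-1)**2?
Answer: -421631/183 ≈ -2304.0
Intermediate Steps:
U(a) = -3
f(u) = 1
b(B) = -3/B
-384/b(-18) + f(L(4, 4))/183 = -384/((-3/(-18))) + 1/183 = -384/((-3*(-1/18))) + 1*(1/183) = -384/1/6 + 1/183 = -384*6 + 1/183 = -2304 + 1/183 = -421631/183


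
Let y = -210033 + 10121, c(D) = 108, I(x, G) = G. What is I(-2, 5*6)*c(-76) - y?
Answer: 203152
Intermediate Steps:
y = -199912
I(-2, 5*6)*c(-76) - y = (5*6)*108 - 1*(-199912) = 30*108 + 199912 = 3240 + 199912 = 203152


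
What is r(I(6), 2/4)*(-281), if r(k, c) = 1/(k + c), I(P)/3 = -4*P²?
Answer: 562/863 ≈ 0.65122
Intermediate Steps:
I(P) = -12*P² (I(P) = 3*(-4*P²) = -12*P²)
r(k, c) = 1/(c + k)
r(I(6), 2/4)*(-281) = -281/(2/4 - 12*6²) = -281/((¼)*2 - 12*36) = -281/(½ - 432) = -281/(-863/2) = -2/863*(-281) = 562/863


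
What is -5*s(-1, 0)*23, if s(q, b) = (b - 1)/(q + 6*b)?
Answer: -115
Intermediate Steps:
s(q, b) = (-1 + b)/(q + 6*b)
-5*s(-1, 0)*23 = -5*(-1 + 0)/(-1 + 6*0)*23 = -5*(-1)/(-1 + 0)*23 = -5*(-1)/(-1)*23 = -(-5)*(-1)*23 = -5*1*23 = -5*23 = -115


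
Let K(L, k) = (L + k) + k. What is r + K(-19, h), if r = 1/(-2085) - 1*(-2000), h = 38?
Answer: 4288844/2085 ≈ 2057.0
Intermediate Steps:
K(L, k) = L + 2*k
r = 4169999/2085 (r = -1/2085 + 2000 = 4169999/2085 ≈ 2000.0)
r + K(-19, h) = 4169999/2085 + (-19 + 2*38) = 4169999/2085 + (-19 + 76) = 4169999/2085 + 57 = 4288844/2085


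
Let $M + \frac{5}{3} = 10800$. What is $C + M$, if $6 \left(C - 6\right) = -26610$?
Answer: $\frac{19108}{3} \approx 6369.3$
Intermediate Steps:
$C = -4429$ ($C = 6 + \frac{1}{6} \left(-26610\right) = 6 - 4435 = -4429$)
$M = \frac{32395}{3}$ ($M = - \frac{5}{3} + 10800 = \frac{32395}{3} \approx 10798.0$)
$C + M = -4429 + \frac{32395}{3} = \frac{19108}{3}$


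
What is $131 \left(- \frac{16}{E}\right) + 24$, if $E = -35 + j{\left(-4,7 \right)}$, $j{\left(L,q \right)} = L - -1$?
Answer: $\frac{1504}{19} \approx 79.158$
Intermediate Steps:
$j{\left(L,q \right)} = 1 + L$ ($j{\left(L,q \right)} = L + 1 = 1 + L$)
$E = -38$ ($E = -35 + \left(1 - 4\right) = -35 - 3 = -38$)
$131 \left(- \frac{16}{E}\right) + 24 = 131 \left(- \frac{16}{-38}\right) + 24 = 131 \left(\left(-16\right) \left(- \frac{1}{38}\right)\right) + 24 = 131 \cdot \frac{8}{19} + 24 = \frac{1048}{19} + 24 = \frac{1504}{19}$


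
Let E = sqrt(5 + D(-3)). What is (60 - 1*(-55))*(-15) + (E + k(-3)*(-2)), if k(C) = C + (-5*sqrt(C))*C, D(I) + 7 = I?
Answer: -1719 + I*sqrt(5) - 30*I*sqrt(3) ≈ -1719.0 - 49.725*I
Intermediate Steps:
D(I) = -7 + I
k(C) = C - 5*C**(3/2)
E = I*sqrt(5) (E = sqrt(5 + (-7 - 3)) = sqrt(5 - 10) = sqrt(-5) = I*sqrt(5) ≈ 2.2361*I)
(60 - 1*(-55))*(-15) + (E + k(-3)*(-2)) = (60 - 1*(-55))*(-15) + (I*sqrt(5) + (-3 - (-15)*I*sqrt(3))*(-2)) = (60 + 55)*(-15) + (I*sqrt(5) + (-3 - (-15)*I*sqrt(3))*(-2)) = 115*(-15) + (I*sqrt(5) + (-3 + 15*I*sqrt(3))*(-2)) = -1725 + (I*sqrt(5) + (6 - 30*I*sqrt(3))) = -1725 + (6 + I*sqrt(5) - 30*I*sqrt(3)) = -1719 + I*sqrt(5) - 30*I*sqrt(3)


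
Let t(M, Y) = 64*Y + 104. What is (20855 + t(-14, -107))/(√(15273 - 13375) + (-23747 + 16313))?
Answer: -52450587/27631229 - 14111*√1898/55262458 ≈ -1.9094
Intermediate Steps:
t(M, Y) = 104 + 64*Y
(20855 + t(-14, -107))/(√(15273 - 13375) + (-23747 + 16313)) = (20855 + (104 + 64*(-107)))/(√(15273 - 13375) + (-23747 + 16313)) = (20855 + (104 - 6848))/(√1898 - 7434) = (20855 - 6744)/(-7434 + √1898) = 14111/(-7434 + √1898)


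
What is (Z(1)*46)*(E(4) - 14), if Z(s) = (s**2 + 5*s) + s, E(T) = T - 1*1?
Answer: -3542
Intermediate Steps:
E(T) = -1 + T (E(T) = T - 1 = -1 + T)
Z(s) = s**2 + 6*s
(Z(1)*46)*(E(4) - 14) = ((1*(6 + 1))*46)*((-1 + 4) - 14) = ((1*7)*46)*(3 - 14) = (7*46)*(-11) = 322*(-11) = -3542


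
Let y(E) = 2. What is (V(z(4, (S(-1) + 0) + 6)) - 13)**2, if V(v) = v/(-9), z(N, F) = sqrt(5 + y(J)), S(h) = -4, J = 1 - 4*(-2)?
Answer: (117 + sqrt(7))**2/81 ≈ 176.73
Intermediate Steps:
J = 9 (J = 1 + 8 = 9)
z(N, F) = sqrt(7) (z(N, F) = sqrt(5 + 2) = sqrt(7))
V(v) = -v/9 (V(v) = v*(-1/9) = -v/9)
(V(z(4, (S(-1) + 0) + 6)) - 13)**2 = (-sqrt(7)/9 - 13)**2 = (-13 - sqrt(7)/9)**2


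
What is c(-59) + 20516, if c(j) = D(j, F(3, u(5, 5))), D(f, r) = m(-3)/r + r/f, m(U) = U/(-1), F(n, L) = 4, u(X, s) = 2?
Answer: 4841937/236 ≈ 20517.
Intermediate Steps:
m(U) = -U (m(U) = U*(-1) = -U)
D(f, r) = 3/r + r/f (D(f, r) = (-1*(-3))/r + r/f = 3/r + r/f)
c(j) = ¾ + 4/j (c(j) = 3/4 + 4/j = 3*(¼) + 4/j = ¾ + 4/j)
c(-59) + 20516 = (¾ + 4/(-59)) + 20516 = (¾ + 4*(-1/59)) + 20516 = (¾ - 4/59) + 20516 = 161/236 + 20516 = 4841937/236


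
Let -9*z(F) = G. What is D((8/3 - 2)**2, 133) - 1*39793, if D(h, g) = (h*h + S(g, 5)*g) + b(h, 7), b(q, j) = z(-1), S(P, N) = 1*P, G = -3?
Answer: -1790381/81 ≈ -22103.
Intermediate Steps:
S(P, N) = P
z(F) = 1/3 (z(F) = -1/9*(-3) = 1/3)
b(q, j) = 1/3
D(h, g) = 1/3 + g**2 + h**2 (D(h, g) = (h*h + g*g) + 1/3 = (h**2 + g**2) + 1/3 = (g**2 + h**2) + 1/3 = 1/3 + g**2 + h**2)
D((8/3 - 2)**2, 133) - 1*39793 = (1/3 + 133**2 + ((8/3 - 2)**2)**2) - 1*39793 = (1/3 + 17689 + ((8*(1/3) - 2)**2)**2) - 39793 = (1/3 + 17689 + ((8/3 - 2)**2)**2) - 39793 = (1/3 + 17689 + ((2/3)**2)**2) - 39793 = (1/3 + 17689 + (4/9)**2) - 39793 = (1/3 + 17689 + 16/81) - 39793 = 1432852/81 - 39793 = -1790381/81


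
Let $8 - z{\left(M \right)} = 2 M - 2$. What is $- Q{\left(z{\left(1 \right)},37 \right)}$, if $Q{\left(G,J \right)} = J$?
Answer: $-37$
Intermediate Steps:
$z{\left(M \right)} = 10 - 2 M$ ($z{\left(M \right)} = 8 - \left(2 M - 2\right) = 8 - \left(-2 + 2 M\right) = 10 - 2 M$)
$- Q{\left(z{\left(1 \right)},37 \right)} = \left(-1\right) 37 = -37$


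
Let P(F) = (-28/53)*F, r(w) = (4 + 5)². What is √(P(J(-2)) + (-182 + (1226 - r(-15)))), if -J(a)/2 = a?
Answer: √2699131/53 ≈ 30.998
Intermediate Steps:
J(a) = -2*a
r(w) = 81 (r(w) = 9² = 81)
P(F) = -28*F/53 (P(F) = (-28*1/53)*F = -28*F/53)
√(P(J(-2)) + (-182 + (1226 - r(-15)))) = √(-(-56)*(-2)/53 + (-182 + (1226 - 1*81))) = √(-28/53*4 + (-182 + (1226 - 81))) = √(-112/53 + (-182 + 1145)) = √(-112/53 + 963) = √(50927/53) = √2699131/53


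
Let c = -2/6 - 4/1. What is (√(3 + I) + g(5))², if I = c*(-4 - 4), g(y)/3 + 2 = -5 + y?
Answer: (18 - √339)²/9 ≈ 0.018856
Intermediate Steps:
g(y) = -21 + 3*y (g(y) = -6 + 3*(-5 + y) = -6 + (-15 + 3*y) = -21 + 3*y)
c = -13/3 (c = -2*⅙ - 4*1 = -⅓ - 4 = -13/3 ≈ -4.3333)
I = 104/3 (I = -13*(-4 - 4)/3 = -13/3*(-8) = 104/3 ≈ 34.667)
(√(3 + I) + g(5))² = (√(3 + 104/3) + (-21 + 3*5))² = (√(113/3) + (-21 + 15))² = (√339/3 - 6)² = (-6 + √339/3)²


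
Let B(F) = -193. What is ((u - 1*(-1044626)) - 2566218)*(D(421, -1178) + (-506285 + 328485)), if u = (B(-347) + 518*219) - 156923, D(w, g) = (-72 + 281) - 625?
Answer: 278955445456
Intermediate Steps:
D(w, g) = -416 (D(w, g) = 209 - 625 = -416)
u = -43674 (u = (-193 + 518*219) - 156923 = (-193 + 113442) - 156923 = 113249 - 156923 = -43674)
((u - 1*(-1044626)) - 2566218)*(D(421, -1178) + (-506285 + 328485)) = ((-43674 - 1*(-1044626)) - 2566218)*(-416 + (-506285 + 328485)) = ((-43674 + 1044626) - 2566218)*(-416 - 177800) = (1000952 - 2566218)*(-178216) = -1565266*(-178216) = 278955445456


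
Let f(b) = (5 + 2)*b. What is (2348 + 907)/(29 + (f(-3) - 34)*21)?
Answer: -3255/1126 ≈ -2.8908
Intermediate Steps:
f(b) = 7*b
(2348 + 907)/(29 + (f(-3) - 34)*21) = (2348 + 907)/(29 + (7*(-3) - 34)*21) = 3255/(29 + (-21 - 34)*21) = 3255/(29 - 55*21) = 3255/(29 - 1155) = 3255/(-1126) = 3255*(-1/1126) = -3255/1126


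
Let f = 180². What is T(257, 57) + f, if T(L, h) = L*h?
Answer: 47049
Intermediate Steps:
f = 32400
T(257, 57) + f = 257*57 + 32400 = 14649 + 32400 = 47049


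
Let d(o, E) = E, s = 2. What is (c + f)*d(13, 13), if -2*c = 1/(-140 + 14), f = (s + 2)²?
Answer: 52429/252 ≈ 208.05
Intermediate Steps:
f = 16 (f = (2 + 2)² = 4² = 16)
c = 1/252 (c = -1/(2*(-140 + 14)) = -½/(-126) = -½*(-1/126) = 1/252 ≈ 0.0039683)
(c + f)*d(13, 13) = (1/252 + 16)*13 = (4033/252)*13 = 52429/252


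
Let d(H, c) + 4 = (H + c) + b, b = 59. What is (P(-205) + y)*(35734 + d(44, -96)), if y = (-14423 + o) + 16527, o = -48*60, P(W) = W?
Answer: -35057997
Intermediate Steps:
d(H, c) = 55 + H + c (d(H, c) = -4 + ((H + c) + 59) = -4 + (59 + H + c) = 55 + H + c)
o = -2880
y = -776 (y = (-14423 - 2880) + 16527 = -17303 + 16527 = -776)
(P(-205) + y)*(35734 + d(44, -96)) = (-205 - 776)*(35734 + (55 + 44 - 96)) = -981*(35734 + 3) = -981*35737 = -35057997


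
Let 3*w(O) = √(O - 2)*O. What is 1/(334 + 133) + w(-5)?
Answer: 1/467 - 5*I*√7/3 ≈ 0.0021413 - 4.4096*I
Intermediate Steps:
w(O) = O*√(-2 + O)/3 (w(O) = (√(O - 2)*O)/3 = (√(-2 + O)*O)/3 = (O*√(-2 + O))/3 = O*√(-2 + O)/3)
1/(334 + 133) + w(-5) = 1/(334 + 133) + (⅓)*(-5)*√(-2 - 5) = 1/467 + (⅓)*(-5)*√(-7) = 1/467 + (⅓)*(-5)*(I*√7) = 1/467 - 5*I*√7/3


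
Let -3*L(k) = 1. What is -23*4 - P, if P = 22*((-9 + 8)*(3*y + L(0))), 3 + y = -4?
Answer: -1684/3 ≈ -561.33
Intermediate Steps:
y = -7 (y = -3 - 4 = -7)
L(k) = -⅓ (L(k) = -⅓*1 = -⅓)
P = 1408/3 (P = 22*((-9 + 8)*(3*(-7) - ⅓)) = 22*(-(-21 - ⅓)) = 22*(-1*(-64/3)) = 22*(64/3) = 1408/3 ≈ 469.33)
-23*4 - P = -23*4 - 1*1408/3 = -92 - 1408/3 = -1684/3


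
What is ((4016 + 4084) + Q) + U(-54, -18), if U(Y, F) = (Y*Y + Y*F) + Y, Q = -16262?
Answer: -4328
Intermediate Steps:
U(Y, F) = Y + Y² + F*Y (U(Y, F) = (Y² + F*Y) + Y = Y + Y² + F*Y)
((4016 + 4084) + Q) + U(-54, -18) = ((4016 + 4084) - 16262) - 54*(1 - 18 - 54) = (8100 - 16262) - 54*(-71) = -8162 + 3834 = -4328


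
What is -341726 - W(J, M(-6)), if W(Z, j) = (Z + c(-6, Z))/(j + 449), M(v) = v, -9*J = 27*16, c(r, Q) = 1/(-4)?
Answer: -605538279/1772 ≈ -3.4173e+5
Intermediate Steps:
c(r, Q) = -1/4
J = -48 (J = -3*16 = -1/9*432 = -48)
W(Z, j) = (-1/4 + Z)/(449 + j) (W(Z, j) = (Z - 1/4)/(j + 449) = (-1/4 + Z)/(449 + j))
-341726 - W(J, M(-6)) = -341726 - (-1/4 - 48)/(449 - 6) = -341726 - (-193)/(443*4) = -341726 - 1*(-193/1772) = -341726 + 193/1772 = -605538279/1772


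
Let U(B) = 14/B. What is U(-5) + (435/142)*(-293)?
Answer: -639263/710 ≈ -900.37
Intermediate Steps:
U(-5) + (435/142)*(-293) = 14/(-5) + (435/142)*(-293) = 14*(-1/5) + (435*(1/142))*(-293) = -14/5 + (435/142)*(-293) = -14/5 - 127455/142 = -639263/710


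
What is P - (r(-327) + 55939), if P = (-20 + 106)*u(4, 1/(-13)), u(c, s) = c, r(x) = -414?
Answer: -55181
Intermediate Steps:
P = 344 (P = (-20 + 106)*4 = 86*4 = 344)
P - (r(-327) + 55939) = 344 - (-414 + 55939) = 344 - 1*55525 = 344 - 55525 = -55181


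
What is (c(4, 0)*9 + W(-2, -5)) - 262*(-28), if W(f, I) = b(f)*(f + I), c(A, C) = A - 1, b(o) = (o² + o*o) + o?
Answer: 7321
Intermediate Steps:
b(o) = o + 2*o² (b(o) = (o² + o²) + o = 2*o² + o = o + 2*o²)
c(A, C) = -1 + A
W(f, I) = f*(1 + 2*f)*(I + f) (W(f, I) = (f*(1 + 2*f))*(f + I) = (f*(1 + 2*f))*(I + f) = f*(1 + 2*f)*(I + f))
(c(4, 0)*9 + W(-2, -5)) - 262*(-28) = ((-1 + 4)*9 - 2*(1 + 2*(-2))*(-5 - 2)) - 262*(-28) = (3*9 - 2*(1 - 4)*(-7)) + 7336 = (27 - 2*(-3)*(-7)) + 7336 = (27 - 42) + 7336 = -15 + 7336 = 7321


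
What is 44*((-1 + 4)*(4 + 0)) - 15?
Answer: 513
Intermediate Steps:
44*((-1 + 4)*(4 + 0)) - 15 = 44*(3*4) - 15 = 44*12 - 15 = 528 - 15 = 513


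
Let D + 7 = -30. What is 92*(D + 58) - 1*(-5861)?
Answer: 7793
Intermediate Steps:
D = -37 (D = -7 - 30 = -37)
92*(D + 58) - 1*(-5861) = 92*(-37 + 58) - 1*(-5861) = 92*21 + 5861 = 1932 + 5861 = 7793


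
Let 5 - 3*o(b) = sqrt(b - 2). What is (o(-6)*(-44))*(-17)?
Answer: 3740/3 - 1496*I*sqrt(2)/3 ≈ 1246.7 - 705.22*I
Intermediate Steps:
o(b) = 5/3 - sqrt(-2 + b)/3 (o(b) = 5/3 - sqrt(b - 2)/3 = 5/3 - sqrt(-2 + b)/3)
(o(-6)*(-44))*(-17) = ((5/3 - sqrt(-2 - 6)/3)*(-44))*(-17) = ((5/3 - 2*I*sqrt(2)/3)*(-44))*(-17) = (-220/3 + 88*I*sqrt(2)/3)*(-17) = 3740/3 - 1496*I*sqrt(2)/3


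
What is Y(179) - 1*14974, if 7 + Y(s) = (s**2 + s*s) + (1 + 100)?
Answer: 49202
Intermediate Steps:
Y(s) = 94 + 2*s**2 (Y(s) = -7 + ((s**2 + s*s) + (1 + 100)) = -7 + ((s**2 + s**2) + 101) = -7 + (2*s**2 + 101) = -7 + (101 + 2*s**2) = 94 + 2*s**2)
Y(179) - 1*14974 = (94 + 2*179**2) - 1*14974 = (94 + 2*32041) - 14974 = (94 + 64082) - 14974 = 64176 - 14974 = 49202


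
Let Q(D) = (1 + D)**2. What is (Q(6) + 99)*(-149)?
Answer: -22052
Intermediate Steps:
(Q(6) + 99)*(-149) = ((1 + 6)**2 + 99)*(-149) = (7**2 + 99)*(-149) = (49 + 99)*(-149) = 148*(-149) = -22052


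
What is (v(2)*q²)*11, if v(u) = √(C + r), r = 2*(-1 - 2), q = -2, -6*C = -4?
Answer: 176*I*√3/3 ≈ 101.61*I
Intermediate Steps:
C = ⅔ (C = -⅙*(-4) = ⅔ ≈ 0.66667)
r = -6 (r = 2*(-3) = -6)
v(u) = 4*I*√3/3 (v(u) = √(⅔ - 6) = √(-16/3) = 4*I*√3/3)
(v(2)*q²)*11 = ((4*I*√3/3)*(-2)²)*11 = ((4*I*√3/3)*4)*11 = (16*I*√3/3)*11 = 176*I*√3/3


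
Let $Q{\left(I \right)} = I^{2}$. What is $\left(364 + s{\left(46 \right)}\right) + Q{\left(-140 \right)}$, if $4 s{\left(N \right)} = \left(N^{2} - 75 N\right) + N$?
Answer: $19642$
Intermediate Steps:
$s{\left(N \right)} = - \frac{37 N}{2} + \frac{N^{2}}{4}$ ($s{\left(N \right)} = \frac{\left(N^{2} - 75 N\right) + N}{4} = \frac{N^{2} - 74 N}{4} = - \frac{37 N}{2} + \frac{N^{2}}{4}$)
$\left(364 + s{\left(46 \right)}\right) + Q{\left(-140 \right)} = \left(364 + \frac{1}{4} \cdot 46 \left(-74 + 46\right)\right) + \left(-140\right)^{2} = \left(364 + \frac{1}{4} \cdot 46 \left(-28\right)\right) + 19600 = \left(364 - 322\right) + 19600 = 42 + 19600 = 19642$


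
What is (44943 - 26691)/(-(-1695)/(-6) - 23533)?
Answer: -12168/15877 ≈ -0.76639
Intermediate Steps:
(44943 - 26691)/(-(-1695)/(-6) - 23533) = 18252/(-(-1695)*(-1)/6 - 23533) = 18252/(-565*½ - 23533) = 18252/(-565/2 - 23533) = 18252/(-47631/2) = 18252*(-2/47631) = -12168/15877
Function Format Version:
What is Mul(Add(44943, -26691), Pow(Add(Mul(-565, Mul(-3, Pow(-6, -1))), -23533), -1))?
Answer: Rational(-12168, 15877) ≈ -0.76639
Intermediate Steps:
Mul(Add(44943, -26691), Pow(Add(Mul(-565, Mul(-3, Pow(-6, -1))), -23533), -1)) = Mul(18252, Pow(Add(Mul(-565, Mul(-3, Rational(-1, 6))), -23533), -1)) = Mul(18252, Pow(Add(Mul(-565, Rational(1, 2)), -23533), -1)) = Mul(18252, Pow(Add(Rational(-565, 2), -23533), -1)) = Mul(18252, Pow(Rational(-47631, 2), -1)) = Mul(18252, Rational(-2, 47631)) = Rational(-12168, 15877)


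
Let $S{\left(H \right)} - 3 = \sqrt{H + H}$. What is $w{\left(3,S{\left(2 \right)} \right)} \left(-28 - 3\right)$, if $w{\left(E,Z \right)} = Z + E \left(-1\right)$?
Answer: $-62$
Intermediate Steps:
$S{\left(H \right)} = 3 + \sqrt{2} \sqrt{H}$ ($S{\left(H \right)} = 3 + \sqrt{H + H} = 3 + \sqrt{2 H} = 3 + \sqrt{2} \sqrt{H}$)
$w{\left(E,Z \right)} = Z - E$
$w{\left(3,S{\left(2 \right)} \right)} \left(-28 - 3\right) = \left(\left(3 + \sqrt{2} \sqrt{2}\right) - 3\right) \left(-28 - 3\right) = \left(\left(3 + 2\right) - 3\right) \left(-31\right) = \left(5 - 3\right) \left(-31\right) = 2 \left(-31\right) = -62$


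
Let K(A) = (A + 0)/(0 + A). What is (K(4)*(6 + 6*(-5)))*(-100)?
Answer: 2400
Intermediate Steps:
K(A) = 1 (K(A) = A/A = 1)
(K(4)*(6 + 6*(-5)))*(-100) = (1*(6 + 6*(-5)))*(-100) = (1*(6 - 30))*(-100) = (1*(-24))*(-100) = -24*(-100) = 2400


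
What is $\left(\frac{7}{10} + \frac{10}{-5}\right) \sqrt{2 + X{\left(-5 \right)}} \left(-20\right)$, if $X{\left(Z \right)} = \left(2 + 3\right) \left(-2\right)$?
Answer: $52 i \sqrt{2} \approx 73.539 i$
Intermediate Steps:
$X{\left(Z \right)} = -10$ ($X{\left(Z \right)} = 5 \left(-2\right) = -10$)
$\left(\frac{7}{10} + \frac{10}{-5}\right) \sqrt{2 + X{\left(-5 \right)}} \left(-20\right) = \left(\frac{7}{10} + \frac{10}{-5}\right) \sqrt{2 - 10} \left(-20\right) = \left(7 \cdot \frac{1}{10} + 10 \left(- \frac{1}{5}\right)\right) \sqrt{-8} \left(-20\right) = \left(\frac{7}{10} - 2\right) 2 i \sqrt{2} \left(-20\right) = - \frac{13 \cdot 2 i \sqrt{2}}{10} \left(-20\right) = - \frac{13 i \sqrt{2}}{5} \left(-20\right) = 52 i \sqrt{2}$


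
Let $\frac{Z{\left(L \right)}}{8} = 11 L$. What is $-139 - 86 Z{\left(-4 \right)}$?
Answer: $30133$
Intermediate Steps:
$Z{\left(L \right)} = 88 L$ ($Z{\left(L \right)} = 8 \cdot 11 L = 88 L$)
$-139 - 86 Z{\left(-4 \right)} = -139 - 86 \cdot 88 \left(-4\right) = -139 - -30272 = -139 + 30272 = 30133$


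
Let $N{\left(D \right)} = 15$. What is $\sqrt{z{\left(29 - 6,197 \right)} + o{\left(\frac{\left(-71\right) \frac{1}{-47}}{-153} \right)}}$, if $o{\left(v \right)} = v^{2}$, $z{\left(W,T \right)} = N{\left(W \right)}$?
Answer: $\frac{4 \sqrt{48478891}}{7191} \approx 3.873$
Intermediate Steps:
$z{\left(W,T \right)} = 15$
$\sqrt{z{\left(29 - 6,197 \right)} + o{\left(\frac{\left(-71\right) \frac{1}{-47}}{-153} \right)}} = \sqrt{15 + \left(\frac{\left(-71\right) \frac{1}{-47}}{-153}\right)^{2}} = \sqrt{15 + \left(\left(-71\right) \left(- \frac{1}{47}\right) \left(- \frac{1}{153}\right)\right)^{2}} = \sqrt{15 + \left(\frac{71}{47} \left(- \frac{1}{153}\right)\right)^{2}} = \sqrt{15 + \left(- \frac{71}{7191}\right)^{2}} = \sqrt{15 + \frac{5041}{51710481}} = \sqrt{\frac{775662256}{51710481}} = \frac{4 \sqrt{48478891}}{7191}$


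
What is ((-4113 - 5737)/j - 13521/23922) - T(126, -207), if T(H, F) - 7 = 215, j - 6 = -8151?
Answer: -319481615/1443294 ≈ -221.36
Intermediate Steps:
j = -8145 (j = 6 - 8151 = -8145)
T(H, F) = 222 (T(H, F) = 7 + 215 = 222)
((-4113 - 5737)/j - 13521/23922) - T(126, -207) = ((-4113 - 5737)/(-8145) - 13521/23922) - 1*222 = (-9850*(-1/8145) - 13521*1/23922) - 222 = (1970/1629 - 4507/7974) - 222 = 929653/1443294 - 222 = -319481615/1443294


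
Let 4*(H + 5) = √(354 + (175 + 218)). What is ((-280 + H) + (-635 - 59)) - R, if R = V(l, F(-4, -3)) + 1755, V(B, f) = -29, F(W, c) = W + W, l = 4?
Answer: -2705 + 3*√83/4 ≈ -2698.2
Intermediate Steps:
F(W, c) = 2*W
H = -5 + 3*√83/4 (H = -5 + √(354 + (175 + 218))/4 = -5 + √(354 + 393)/4 = -5 + √747/4 = -5 + (3*√83)/4 = -5 + 3*√83/4 ≈ 1.8328)
R = 1726 (R = -29 + 1755 = 1726)
((-280 + H) + (-635 - 59)) - R = ((-280 + (-5 + 3*√83/4)) + (-635 - 59)) - 1*1726 = ((-285 + 3*√83/4) - 694) - 1726 = (-979 + 3*√83/4) - 1726 = -2705 + 3*√83/4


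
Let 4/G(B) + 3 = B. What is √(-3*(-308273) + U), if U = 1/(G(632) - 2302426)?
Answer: √77587076008507140500998/289645190 ≈ 961.67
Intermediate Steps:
G(B) = 4/(-3 + B)
U = -629/1448225950 (U = 1/(4/(-3 + 632) - 2302426) = 1/(4/629 - 2302426) = 1/(-1448225950/629) = -629/1448225950 ≈ -4.3432e-7)
√(-3*(-308273) + U) = √(-3*(-308273) - 629/1448225950) = √(924819 - 629/1448225950) = √(1339346874852421/1448225950) = √77587076008507140500998/289645190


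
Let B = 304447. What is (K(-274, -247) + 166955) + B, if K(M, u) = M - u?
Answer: 471375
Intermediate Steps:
(K(-274, -247) + 166955) + B = ((-274 - 1*(-247)) + 166955) + 304447 = ((-274 + 247) + 166955) + 304447 = (-27 + 166955) + 304447 = 166928 + 304447 = 471375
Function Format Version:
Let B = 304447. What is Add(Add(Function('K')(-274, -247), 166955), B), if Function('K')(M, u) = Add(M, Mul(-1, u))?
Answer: 471375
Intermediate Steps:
Add(Add(Function('K')(-274, -247), 166955), B) = Add(Add(Add(-274, Mul(-1, -247)), 166955), 304447) = Add(Add(Add(-274, 247), 166955), 304447) = Add(Add(-27, 166955), 304447) = Add(166928, 304447) = 471375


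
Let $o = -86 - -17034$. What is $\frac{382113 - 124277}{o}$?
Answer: $\frac{64459}{4237} \approx 15.213$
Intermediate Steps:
$o = 16948$ ($o = -86 + 17034 = 16948$)
$\frac{382113 - 124277}{o} = \frac{382113 - 124277}{16948} = 257836 \cdot \frac{1}{16948} = \frac{64459}{4237}$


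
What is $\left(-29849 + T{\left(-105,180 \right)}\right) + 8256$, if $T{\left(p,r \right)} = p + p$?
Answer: $-21803$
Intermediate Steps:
$T{\left(p,r \right)} = 2 p$
$\left(-29849 + T{\left(-105,180 \right)}\right) + 8256 = \left(-29849 + 2 \left(-105\right)\right) + 8256 = \left(-29849 - 210\right) + 8256 = -30059 + 8256 = -21803$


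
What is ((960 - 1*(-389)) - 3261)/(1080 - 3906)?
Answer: 956/1413 ≈ 0.67657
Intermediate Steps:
((960 - 1*(-389)) - 3261)/(1080 - 3906) = ((960 + 389) - 3261)/(-2826) = (1349 - 3261)*(-1/2826) = -1912*(-1/2826) = 956/1413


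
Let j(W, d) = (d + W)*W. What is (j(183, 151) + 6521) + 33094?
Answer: 100737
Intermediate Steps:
j(W, d) = W*(W + d) (j(W, d) = (W + d)*W = W*(W + d))
(j(183, 151) + 6521) + 33094 = (183*(183 + 151) + 6521) + 33094 = (183*334 + 6521) + 33094 = (61122 + 6521) + 33094 = 67643 + 33094 = 100737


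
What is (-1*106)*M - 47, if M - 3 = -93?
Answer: 9493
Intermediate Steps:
M = -90 (M = 3 - 93 = -90)
(-1*106)*M - 47 = -1*106*(-90) - 47 = -106*(-90) - 47 = 9540 - 47 = 9493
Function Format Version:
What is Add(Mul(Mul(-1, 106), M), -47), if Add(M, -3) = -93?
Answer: 9493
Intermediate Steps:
M = -90 (M = Add(3, -93) = -90)
Add(Mul(Mul(-1, 106), M), -47) = Add(Mul(Mul(-1, 106), -90), -47) = Add(Mul(-106, -90), -47) = Add(9540, -47) = 9493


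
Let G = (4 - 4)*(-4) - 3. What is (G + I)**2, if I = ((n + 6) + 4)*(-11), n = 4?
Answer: 24649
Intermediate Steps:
I = -154 (I = ((4 + 6) + 4)*(-11) = (10 + 4)*(-11) = 14*(-11) = -154)
G = -3 (G = 0*(-4) - 3 = 0 - 3 = -3)
(G + I)**2 = (-3 - 154)**2 = (-157)**2 = 24649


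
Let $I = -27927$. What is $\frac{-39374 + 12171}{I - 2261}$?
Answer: $\frac{27203}{30188} \approx 0.90112$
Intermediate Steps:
$\frac{-39374 + 12171}{I - 2261} = \frac{-39374 + 12171}{-27927 - 2261} = - \frac{27203}{-30188} = \left(-27203\right) \left(- \frac{1}{30188}\right) = \frac{27203}{30188}$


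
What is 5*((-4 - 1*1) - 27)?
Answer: -160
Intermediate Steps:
5*((-4 - 1*1) - 27) = 5*((-4 - 1) - 27) = 5*(-5 - 27) = 5*(-32) = -160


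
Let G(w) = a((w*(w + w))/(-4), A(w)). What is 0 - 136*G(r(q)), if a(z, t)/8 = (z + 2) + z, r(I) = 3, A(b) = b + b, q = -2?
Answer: 7616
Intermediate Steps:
A(b) = 2*b
a(z, t) = 16 + 16*z (a(z, t) = 8*((z + 2) + z) = 8*((2 + z) + z) = 8*(2 + 2*z) = 16 + 16*z)
G(w) = 16 - 8*w² (G(w) = 16 + 16*((w*(w + w))/(-4)) = 16 + 16*((w*(2*w))*(-¼)) = 16 + 16*((2*w²)*(-¼)) = 16 + 16*(-w²/2) = 16 - 8*w²)
0 - 136*G(r(q)) = 0 - 136*(16 - 8*3²) = 0 - 136*(16 - 8*9) = 0 - 136*(16 - 72) = 0 - 136*(-56) = 0 + 7616 = 7616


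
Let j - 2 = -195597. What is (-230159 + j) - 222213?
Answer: -647967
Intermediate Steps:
j = -195595 (j = 2 - 195597 = -195595)
(-230159 + j) - 222213 = (-230159 - 195595) - 222213 = -425754 - 222213 = -647967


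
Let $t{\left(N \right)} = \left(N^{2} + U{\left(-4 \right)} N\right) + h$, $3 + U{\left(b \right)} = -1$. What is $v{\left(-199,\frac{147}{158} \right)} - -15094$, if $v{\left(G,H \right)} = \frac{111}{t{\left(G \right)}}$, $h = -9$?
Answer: $\frac{609616583}{40388} \approx 15094.0$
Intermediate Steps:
$U{\left(b \right)} = -4$ ($U{\left(b \right)} = -3 - 1 = -4$)
$t{\left(N \right)} = -9 + N^{2} - 4 N$ ($t{\left(N \right)} = \left(N^{2} - 4 N\right) - 9 = -9 + N^{2} - 4 N$)
$v{\left(G,H \right)} = \frac{111}{-9 + G^{2} - 4 G}$
$v{\left(-199,\frac{147}{158} \right)} - -15094 = \frac{111}{-9 + \left(-199\right)^{2} - -796} - -15094 = \frac{111}{-9 + 39601 + 796} + 15094 = \frac{111}{40388} + 15094 = \frac{609616583}{40388}$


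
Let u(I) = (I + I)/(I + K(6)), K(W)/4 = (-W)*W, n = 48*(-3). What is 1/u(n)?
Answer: 1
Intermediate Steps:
n = -144
K(W) = -4*W² (K(W) = 4*((-W)*W) = 4*(-W²) = -4*W²)
u(I) = 2*I/(-144 + I) (u(I) = (I + I)/(I - 4*6²) = (2*I)/(I - 4*36) = (2*I)/(I - 144) = (2*I)/(-144 + I) = 2*I/(-144 + I))
1/u(n) = 1/(2*(-144)/(-144 - 144)) = 1/(2*(-144)/(-288)) = 1/(2*(-144)*(-1/288)) = 1/1 = 1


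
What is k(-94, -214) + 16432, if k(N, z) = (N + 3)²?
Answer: 24713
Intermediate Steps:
k(N, z) = (3 + N)²
k(-94, -214) + 16432 = (3 - 94)² + 16432 = (-91)² + 16432 = 8281 + 16432 = 24713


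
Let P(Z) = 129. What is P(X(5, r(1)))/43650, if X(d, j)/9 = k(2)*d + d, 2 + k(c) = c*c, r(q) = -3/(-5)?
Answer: 43/14550 ≈ 0.0029553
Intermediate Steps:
r(q) = 3/5 (r(q) = -3*(-1/5) = 3/5)
k(c) = -2 + c**2 (k(c) = -2 + c*c = -2 + c**2)
X(d, j) = 27*d (X(d, j) = 9*((-2 + 2**2)*d + d) = 9*((-2 + 4)*d + d) = 9*(2*d + d) = 9*(3*d) = 27*d)
P(X(5, r(1)))/43650 = 129/43650 = 129*(1/43650) = 43/14550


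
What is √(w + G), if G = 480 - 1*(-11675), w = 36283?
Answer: 9*√598 ≈ 220.09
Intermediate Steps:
G = 12155 (G = 480 + 11675 = 12155)
√(w + G) = √(36283 + 12155) = √48438 = 9*√598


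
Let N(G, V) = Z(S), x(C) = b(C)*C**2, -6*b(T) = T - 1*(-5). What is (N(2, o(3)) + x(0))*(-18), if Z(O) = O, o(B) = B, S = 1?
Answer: -18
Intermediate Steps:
b(T) = -5/6 - T/6 (b(T) = -(T - 1*(-5))/6 = -(T + 5)/6 = -(5 + T)/6 = -5/6 - T/6)
x(C) = C**2*(-5/6 - C/6) (x(C) = (-5/6 - C/6)*C**2 = C**2*(-5/6 - C/6))
N(G, V) = 1
(N(2, o(3)) + x(0))*(-18) = (1 + (1/6)*0**2*(-5 - 1*0))*(-18) = (1 + (1/6)*0*(-5 + 0))*(-18) = (1 + (1/6)*0*(-5))*(-18) = (1 + 0)*(-18) = 1*(-18) = -18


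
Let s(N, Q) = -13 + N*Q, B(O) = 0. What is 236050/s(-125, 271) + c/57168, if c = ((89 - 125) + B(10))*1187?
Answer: -51884057/6726768 ≈ -7.7131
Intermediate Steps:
c = -42732 (c = ((89 - 125) + 0)*1187 = (-36 + 0)*1187 = -36*1187 = -42732)
236050/s(-125, 271) + c/57168 = 236050/(-13 - 125*271) - 42732/57168 = 236050/(-13 - 33875) - 42732*1/57168 = 236050/(-33888) - 1187/1588 = 236050*(-1/33888) - 1187/1588 = -118025/16944 - 1187/1588 = -51884057/6726768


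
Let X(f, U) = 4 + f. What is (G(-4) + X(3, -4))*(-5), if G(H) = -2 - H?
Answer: -45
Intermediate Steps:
(G(-4) + X(3, -4))*(-5) = ((-2 - 1*(-4)) + (4 + 3))*(-5) = ((-2 + 4) + 7)*(-5) = (2 + 7)*(-5) = 9*(-5) = -45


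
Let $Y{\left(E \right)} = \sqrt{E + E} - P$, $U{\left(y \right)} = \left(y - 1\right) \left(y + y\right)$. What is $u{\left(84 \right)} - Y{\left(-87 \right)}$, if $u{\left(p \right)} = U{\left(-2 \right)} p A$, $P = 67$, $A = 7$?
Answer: $7123 - i \sqrt{174} \approx 7123.0 - 13.191 i$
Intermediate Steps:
$U{\left(y \right)} = 2 y \left(-1 + y\right)$ ($U{\left(y \right)} = \left(-1 + y\right) 2 y = 2 y \left(-1 + y\right)$)
$Y{\left(E \right)} = -67 + \sqrt{2} \sqrt{E}$ ($Y{\left(E \right)} = \sqrt{E + E} - 67 = \sqrt{2 E} - 67 = \sqrt{2} \sqrt{E} - 67 = -67 + \sqrt{2} \sqrt{E}$)
$u{\left(p \right)} = 84 p$ ($u{\left(p \right)} = 2 \left(-2\right) \left(-1 - 2\right) p 7 = 2 \left(-2\right) \left(-3\right) p 7 = 12 p 7 = 84 p$)
$u{\left(84 \right)} - Y{\left(-87 \right)} = 84 \cdot 84 - \left(-67 + \sqrt{2} \sqrt{-87}\right) = 7056 - \left(-67 + \sqrt{2} i \sqrt{87}\right) = 7056 - \left(-67 + i \sqrt{174}\right) = 7056 + \left(67 - i \sqrt{174}\right) = 7123 - i \sqrt{174}$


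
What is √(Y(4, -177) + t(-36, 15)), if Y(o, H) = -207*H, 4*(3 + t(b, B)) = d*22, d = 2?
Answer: √36647 ≈ 191.43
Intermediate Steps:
t(b, B) = 8 (t(b, B) = -3 + (2*22)/4 = -3 + (¼)*44 = -3 + 11 = 8)
√(Y(4, -177) + t(-36, 15)) = √(-207*(-177) + 8) = √(36639 + 8) = √36647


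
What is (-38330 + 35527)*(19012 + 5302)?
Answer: -68152142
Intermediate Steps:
(-38330 + 35527)*(19012 + 5302) = -2803*24314 = -68152142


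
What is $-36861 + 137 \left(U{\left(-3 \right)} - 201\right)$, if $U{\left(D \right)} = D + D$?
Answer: $-65220$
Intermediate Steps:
$U{\left(D \right)} = 2 D$
$-36861 + 137 \left(U{\left(-3 \right)} - 201\right) = -36861 + 137 \left(2 \left(-3\right) - 201\right) = -36861 + 137 \left(-6 - 201\right) = -36861 + 137 \left(-207\right) = -36861 - 28359 = -65220$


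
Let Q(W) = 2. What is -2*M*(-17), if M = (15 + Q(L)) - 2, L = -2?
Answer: 510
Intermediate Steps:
M = 15 (M = (15 + 2) - 2 = 17 - 2 = 15)
-2*M*(-17) = -2*15*(-17) = -30*(-17) = 510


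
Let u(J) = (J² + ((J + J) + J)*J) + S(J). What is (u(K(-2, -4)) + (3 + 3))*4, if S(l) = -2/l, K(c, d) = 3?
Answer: 496/3 ≈ 165.33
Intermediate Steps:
u(J) = -2/J + 4*J² (u(J) = (J² + ((J + J) + J)*J) - 2/J = (J² + (2*J + J)*J) - 2/J = (J² + (3*J)*J) - 2/J = (J² + 3*J²) - 2/J = 4*J² - 2/J = -2/J + 4*J²)
(u(K(-2, -4)) + (3 + 3))*4 = (2*(-1 + 2*3³)/3 + (3 + 3))*4 = (2*(⅓)*(-1 + 2*27) + 6)*4 = (2*(⅓)*(-1 + 54) + 6)*4 = (2*(⅓)*53 + 6)*4 = (106/3 + 6)*4 = (124/3)*4 = 496/3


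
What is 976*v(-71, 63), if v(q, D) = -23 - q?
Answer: 46848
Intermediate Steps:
976*v(-71, 63) = 976*(-23 - 1*(-71)) = 976*(-23 + 71) = 976*48 = 46848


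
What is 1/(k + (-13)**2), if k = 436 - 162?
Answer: 1/443 ≈ 0.0022573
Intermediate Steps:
k = 274
1/(k + (-13)**2) = 1/(274 + (-13)**2) = 1/(274 + 169) = 1/443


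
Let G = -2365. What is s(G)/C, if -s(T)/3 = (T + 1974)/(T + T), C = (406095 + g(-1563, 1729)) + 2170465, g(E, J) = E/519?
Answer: -67643/702790272690 ≈ -9.6249e-8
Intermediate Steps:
g(E, J) = E/519 (g(E, J) = E*(1/519) = E/519)
C = 445744359/173 (C = (406095 + (1/519)*(-1563)) + 2170465 = (406095 - 521/173) + 2170465 = 70253914/173 + 2170465 = 445744359/173 ≈ 2.5766e+6)
s(T) = -3*(1974 + T)/(2*T) (s(T) = -3*(T + 1974)/(T + T) = -3*(1974 + T)/(2*T))
s(G)/C = (-3/2 - 2961/(-2365))/(445744359/173) = (-3/2 - 2961*(-1/2365))*(173/445744359) = (-3/2 + 2961/2365)*(173/445744359) = -1173/4730*173/445744359 = -67643/702790272690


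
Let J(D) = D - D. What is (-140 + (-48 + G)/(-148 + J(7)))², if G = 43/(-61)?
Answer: 1589992380601/81504784 ≈ 19508.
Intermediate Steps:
G = -43/61 (G = 43*(-1/61) = -43/61 ≈ -0.70492)
J(D) = 0
(-140 + (-48 + G)/(-148 + J(7)))² = (-140 + (-48 - 43/61)/(-148 + 0))² = (-140 - 2971/61/(-148))² = (-140 - 2971/61*(-1/148))² = (-140 + 2971/9028)² = (-1260949/9028)² = 1589992380601/81504784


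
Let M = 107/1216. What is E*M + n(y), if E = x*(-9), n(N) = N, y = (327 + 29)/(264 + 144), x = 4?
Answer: -35585/15504 ≈ -2.2952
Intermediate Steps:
y = 89/102 (y = 356/408 = 356*(1/408) = 89/102 ≈ 0.87255)
E = -36 (E = 4*(-9) = -36)
M = 107/1216 (M = 107*(1/1216) = 107/1216 ≈ 0.087993)
E*M + n(y) = -36*107/1216 + 89/102 = -963/304 + 89/102 = -35585/15504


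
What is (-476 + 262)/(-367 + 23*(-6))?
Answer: 214/505 ≈ 0.42376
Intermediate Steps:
(-476 + 262)/(-367 + 23*(-6)) = -214/(-367 - 138) = -214/(-505) = -214*(-1/505) = 214/505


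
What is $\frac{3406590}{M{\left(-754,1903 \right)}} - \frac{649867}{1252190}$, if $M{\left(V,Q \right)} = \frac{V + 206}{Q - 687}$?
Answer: $- \frac{1296772260390179}{171550030} \approx -7.5592 \cdot 10^{6}$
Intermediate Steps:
$M{\left(V,Q \right)} = \frac{206 + V}{-687 + Q}$
$\frac{3406590}{M{\left(-754,1903 \right)}} - \frac{649867}{1252190} = \frac{3406590}{\frac{1}{-687 + 1903} \left(206 - 754\right)} - \frac{649867}{1252190} = \frac{3406590}{\frac{1}{1216} \left(-548\right)} - \frac{649867}{1252190} = \frac{3406590}{- \frac{137}{304}} - \frac{649867}{1252190} = 3406590 \left(- \frac{304}{137}\right) - \frac{649867}{1252190} = - \frac{1035603360}{137} - \frac{649867}{1252190} = - \frac{1296772260390179}{171550030}$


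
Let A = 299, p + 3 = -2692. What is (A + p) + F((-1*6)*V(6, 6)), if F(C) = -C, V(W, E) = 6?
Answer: -2360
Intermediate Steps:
p = -2695 (p = -3 - 2692 = -2695)
(A + p) + F((-1*6)*V(6, 6)) = (299 - 2695) - (-1*6)*6 = -2396 - (-6)*6 = -2396 - 1*(-36) = -2396 + 36 = -2360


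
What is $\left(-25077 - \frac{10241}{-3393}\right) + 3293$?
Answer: $- \frac{73902871}{3393} \approx -21781.0$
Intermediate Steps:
$\left(-25077 - \frac{10241}{-3393}\right) + 3293 = \left(-25077 - - \frac{10241}{3393}\right) + 3293 = \left(-25077 + \frac{10241}{3393}\right) + 3293 = - \frac{85076020}{3393} + 3293 = - \frac{73902871}{3393}$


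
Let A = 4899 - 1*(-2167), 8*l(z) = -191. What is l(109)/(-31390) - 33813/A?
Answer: -4244885477/887206960 ≈ -4.7845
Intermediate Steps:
l(z) = -191/8 (l(z) = (⅛)*(-191) = -191/8)
A = 7066 (A = 4899 + 2167 = 7066)
l(109)/(-31390) - 33813/A = -191/8/(-31390) - 33813/7066 = -191/8*(-1/31390) - 33813*1/7066 = 191/251120 - 33813/7066 = -4244885477/887206960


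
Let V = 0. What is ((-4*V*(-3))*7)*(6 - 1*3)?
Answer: 0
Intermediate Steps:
((-4*V*(-3))*7)*(6 - 1*3) = ((-4*0*(-3))*7)*(6 - 1*3) = ((0*(-3))*7)*(6 - 3) = (0*7)*3 = 0*3 = 0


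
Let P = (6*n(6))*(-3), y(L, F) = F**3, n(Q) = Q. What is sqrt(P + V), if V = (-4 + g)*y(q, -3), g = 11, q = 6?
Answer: 3*I*sqrt(33) ≈ 17.234*I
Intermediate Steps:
P = -108 (P = (6*6)*(-3) = 36*(-3) = -108)
V = -189 (V = (-4 + 11)*(-3)**3 = 7*(-27) = -189)
sqrt(P + V) = sqrt(-108 - 189) = sqrt(-297) = 3*I*sqrt(33)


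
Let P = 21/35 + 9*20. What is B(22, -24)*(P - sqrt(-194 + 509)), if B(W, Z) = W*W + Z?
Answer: 83076 - 1380*sqrt(35) ≈ 74912.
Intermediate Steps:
P = 903/5 (P = 21*(1/35) + 180 = 3/5 + 180 = 903/5 ≈ 180.60)
B(W, Z) = Z + W**2 (B(W, Z) = W**2 + Z = Z + W**2)
B(22, -24)*(P - sqrt(-194 + 509)) = (-24 + 22**2)*(903/5 - sqrt(-194 + 509)) = (-24 + 484)*(903/5 - sqrt(315)) = 460*(903/5 - 3*sqrt(35)) = 83076 - 1380*sqrt(35)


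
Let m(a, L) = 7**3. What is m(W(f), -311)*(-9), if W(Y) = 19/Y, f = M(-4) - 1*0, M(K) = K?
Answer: -3087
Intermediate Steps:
f = -4 (f = -4 - 1*0 = -4 + 0 = -4)
m(a, L) = 343
m(W(f), -311)*(-9) = 343*(-9) = -3087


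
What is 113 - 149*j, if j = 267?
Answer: -39670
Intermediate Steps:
113 - 149*j = 113 - 149*267 = 113 - 39783 = -39670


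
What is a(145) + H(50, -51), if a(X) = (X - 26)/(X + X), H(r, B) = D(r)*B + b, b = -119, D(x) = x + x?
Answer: -1513391/290 ≈ -5218.6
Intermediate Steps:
D(x) = 2*x
H(r, B) = -119 + 2*B*r (H(r, B) = (2*r)*B - 119 = 2*B*r - 119 = -119 + 2*B*r)
a(X) = (-26 + X)/(2*X) (a(X) = (-26 + X)/((2*X)) = (-26 + X)*(1/(2*X)) = (-26 + X)/(2*X))
a(145) + H(50, -51) = (½)*(-26 + 145)/145 + (-119 + 2*(-51)*50) = (½)*(1/145)*119 + (-119 - 5100) = 119/290 - 5219 = -1513391/290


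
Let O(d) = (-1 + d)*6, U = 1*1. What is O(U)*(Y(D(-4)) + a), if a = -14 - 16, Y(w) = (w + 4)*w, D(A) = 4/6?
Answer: 0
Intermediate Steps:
D(A) = ⅔ (D(A) = 4*(⅙) = ⅔)
U = 1
O(d) = -6 + 6*d
Y(w) = w*(4 + w) (Y(w) = (4 + w)*w = w*(4 + w))
a = -30
O(U)*(Y(D(-4)) + a) = (-6 + 6*1)*(2*(4 + ⅔)/3 - 30) = (-6 + 6)*((⅔)*(14/3) - 30) = 0*(28/9 - 30) = 0*(-242/9) = 0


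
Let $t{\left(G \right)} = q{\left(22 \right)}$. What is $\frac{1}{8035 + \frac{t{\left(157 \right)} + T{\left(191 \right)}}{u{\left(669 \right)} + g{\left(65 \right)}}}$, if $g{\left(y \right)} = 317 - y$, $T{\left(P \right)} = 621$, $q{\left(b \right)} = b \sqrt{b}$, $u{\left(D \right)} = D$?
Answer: $\frac{852023547}{6846583690261} - \frac{10131 \sqrt{22}}{27386334761044} \approx 0.00012444$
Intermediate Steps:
$q{\left(b \right)} = b^{\frac{3}{2}}$
$t{\left(G \right)} = 22 \sqrt{22}$ ($t{\left(G \right)} = 22^{\frac{3}{2}} = 22 \sqrt{22}$)
$\frac{1}{8035 + \frac{t{\left(157 \right)} + T{\left(191 \right)}}{u{\left(669 \right)} + g{\left(65 \right)}}} = \frac{1}{8035 + \frac{22 \sqrt{22} + 621}{669 + \left(317 - 65\right)}} = \frac{1}{8035 + \frac{621 + 22 \sqrt{22}}{669 + \left(317 - 65\right)}} = \frac{1}{8035 + \frac{621 + 22 \sqrt{22}}{669 + 252}} = \frac{1}{8035 + \frac{621 + 22 \sqrt{22}}{921}} = \frac{1}{8035 + \left(621 + 22 \sqrt{22}\right) \frac{1}{921}} = \frac{1}{8035 + \left(\frac{207}{307} + \frac{22 \sqrt{22}}{921}\right)} = \frac{1}{\frac{2466952}{307} + \frac{22 \sqrt{22}}{921}}$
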